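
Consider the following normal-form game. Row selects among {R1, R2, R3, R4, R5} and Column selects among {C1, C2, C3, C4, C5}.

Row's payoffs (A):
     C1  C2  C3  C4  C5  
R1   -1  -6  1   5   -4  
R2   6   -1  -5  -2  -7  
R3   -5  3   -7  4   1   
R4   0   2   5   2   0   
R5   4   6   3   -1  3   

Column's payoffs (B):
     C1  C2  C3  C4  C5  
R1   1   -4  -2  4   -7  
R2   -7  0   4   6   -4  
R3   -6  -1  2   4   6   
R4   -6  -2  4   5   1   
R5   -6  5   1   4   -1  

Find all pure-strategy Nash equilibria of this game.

(R1, C4) and (R5, C2)

Check mutual best responses: a cell is a NE iff neither player can gain by unilaterally deviating.
Row's best responses — vs C1: R2 (payoff 6); vs C2: R5 (payoff 6); vs C3: R4 (payoff 5); vs C4: R1 (payoff 5); vs C5: R5 (payoff 3).
Column's best responses — vs R1: C4 (payoff 4); vs R2: C4 (payoff 6); vs R3: C5 (payoff 6); vs R4: C4 (payoff 5); vs R5: C2 (payoff 5).
Mutual best responses occur at (R1, C4) and (R5, C2); at each, neither player gains by switching.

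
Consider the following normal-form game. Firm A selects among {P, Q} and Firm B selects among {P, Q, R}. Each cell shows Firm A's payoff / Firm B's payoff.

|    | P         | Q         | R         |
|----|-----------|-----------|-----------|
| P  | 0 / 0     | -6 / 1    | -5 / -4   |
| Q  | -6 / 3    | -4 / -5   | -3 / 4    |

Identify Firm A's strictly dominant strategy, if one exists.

Check whether one of Firm A's strategies beats all alternatives regardless of what the opponent does.
P is not dominant: against Q, Q gives -4 > -6.
Q is not dominant: against P, P gives 0 > -6.
No single strategy is best against every opponent action.

No strictly dominant strategy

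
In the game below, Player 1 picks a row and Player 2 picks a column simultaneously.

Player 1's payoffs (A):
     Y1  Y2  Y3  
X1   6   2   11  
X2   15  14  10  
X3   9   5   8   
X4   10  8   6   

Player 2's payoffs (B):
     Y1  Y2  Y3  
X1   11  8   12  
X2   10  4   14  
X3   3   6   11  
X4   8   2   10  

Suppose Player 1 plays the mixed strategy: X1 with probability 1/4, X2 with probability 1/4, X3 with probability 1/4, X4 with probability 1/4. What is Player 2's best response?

Compute Player 2's expected payoff from each pure strategy against the given mix.
Y1: (1/4)·11 + (1/4)·10 + (1/4)·3 + (1/4)·8 = 8
Y2: (1/4)·8 + (1/4)·4 + (1/4)·6 + (1/4)·2 = 5
Y3: (1/4)·12 + (1/4)·14 + (1/4)·11 + (1/4)·10 = 47/4
Highest expected payoff is 47/4, from Y3.

Y3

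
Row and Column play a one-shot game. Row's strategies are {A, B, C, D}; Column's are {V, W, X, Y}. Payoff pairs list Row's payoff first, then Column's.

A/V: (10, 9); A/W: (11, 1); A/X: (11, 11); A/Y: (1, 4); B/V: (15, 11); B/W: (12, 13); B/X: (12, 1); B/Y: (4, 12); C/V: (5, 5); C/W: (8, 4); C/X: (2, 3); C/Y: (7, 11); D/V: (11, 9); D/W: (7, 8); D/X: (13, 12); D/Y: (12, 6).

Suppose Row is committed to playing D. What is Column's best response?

With Row fixed at D, Column's payoffs are: V → 9, W → 8, X → 12, Y → 6.
The maximum is 12, achieved by X.

X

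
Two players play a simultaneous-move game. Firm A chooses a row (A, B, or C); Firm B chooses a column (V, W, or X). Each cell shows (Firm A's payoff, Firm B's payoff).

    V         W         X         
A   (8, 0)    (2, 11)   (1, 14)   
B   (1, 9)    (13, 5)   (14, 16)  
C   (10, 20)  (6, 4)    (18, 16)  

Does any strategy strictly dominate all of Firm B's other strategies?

A strategy is strictly dominant if it gives Firm B a strictly higher payoff than every other strategy, against every choice by the opponent.
V is not dominant: against A, W gives 11 > 0.
W is not dominant: against A, X gives 14 > 11.
X is not dominant: against C, V gives 20 > 16.
No single strategy is best against every opponent action.

None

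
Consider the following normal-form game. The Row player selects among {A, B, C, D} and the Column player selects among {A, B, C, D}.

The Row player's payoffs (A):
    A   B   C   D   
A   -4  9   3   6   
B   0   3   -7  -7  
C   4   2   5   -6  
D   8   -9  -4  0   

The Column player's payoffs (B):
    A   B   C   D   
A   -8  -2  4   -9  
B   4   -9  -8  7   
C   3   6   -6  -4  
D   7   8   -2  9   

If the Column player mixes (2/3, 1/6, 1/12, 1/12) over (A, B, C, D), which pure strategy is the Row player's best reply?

Compute the Row player's expected payoff from each pure strategy against the given mix.
A: (2/3)·(-4) + (1/6)·9 + (1/12)·3 + (1/12)·6 = -5/12
B: (2/3)·0 + (1/6)·3 + (1/12)·(-7) + (1/12)·(-7) = -2/3
C: (2/3)·4 + (1/6)·2 + (1/12)·5 + (1/12)·(-6) = 35/12
D: (2/3)·8 + (1/6)·(-9) + (1/12)·(-4) + (1/12)·0 = 7/2
Highest expected payoff is 7/2, from D.

D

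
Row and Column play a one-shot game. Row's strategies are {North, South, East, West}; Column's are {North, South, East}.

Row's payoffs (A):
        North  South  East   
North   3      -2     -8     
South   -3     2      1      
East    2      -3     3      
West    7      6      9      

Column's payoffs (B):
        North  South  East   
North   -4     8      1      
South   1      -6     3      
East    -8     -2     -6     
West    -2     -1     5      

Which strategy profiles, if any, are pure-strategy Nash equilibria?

(West, East)

A profile is a Nash equilibrium when each player is best-responding to the other.
Row's best responses — vs North: West (payoff 7); vs South: West (payoff 6); vs East: West (payoff 9).
Column's best responses — vs North: South (payoff 8); vs South: East (payoff 3); vs East: South (payoff -2); vs West: East (payoff 5).
The only mutual best response is (West, East); neither player gains by switching there.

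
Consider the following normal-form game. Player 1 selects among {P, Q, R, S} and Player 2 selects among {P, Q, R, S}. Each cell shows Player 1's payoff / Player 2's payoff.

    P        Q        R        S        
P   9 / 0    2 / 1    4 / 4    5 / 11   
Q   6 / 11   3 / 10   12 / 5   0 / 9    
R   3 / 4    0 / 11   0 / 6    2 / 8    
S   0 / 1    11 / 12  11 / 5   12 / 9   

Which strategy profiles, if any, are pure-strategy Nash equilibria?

A profile is a Nash equilibrium when each player is best-responding to the other.
Player 1's best responses — vs P: P (payoff 9); vs Q: S (payoff 11); vs R: Q (payoff 12); vs S: S (payoff 12).
Player 2's best responses — vs P: S (payoff 11); vs Q: P (payoff 11); vs R: Q (payoff 11); vs S: Q (payoff 12).
The only mutual best response is (S, Q); neither player gains by switching there.

(S, Q)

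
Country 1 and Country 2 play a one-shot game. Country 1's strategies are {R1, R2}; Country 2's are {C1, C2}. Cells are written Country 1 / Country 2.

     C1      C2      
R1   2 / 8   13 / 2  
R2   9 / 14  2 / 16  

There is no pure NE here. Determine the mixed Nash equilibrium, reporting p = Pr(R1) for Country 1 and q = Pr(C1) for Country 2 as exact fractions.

Each player's mixing probability is pinned down by making the *other* player indifferent.
Country 2 indifferent between C1 and C2: p·8 + (1−p)·14 = p·2 + (1−p)·16 ⟹ 14 + (-6)p = 16 + (-14)p ⟹ p = 1/4.
Country 1 indifferent between R1 and R2: q·2 + (1−q)·13 = q·9 + (1−q)·2 ⟹ 13 + (-11)q = 2 + 7q ⟹ q = 11/18.

p = 1/4, q = 11/18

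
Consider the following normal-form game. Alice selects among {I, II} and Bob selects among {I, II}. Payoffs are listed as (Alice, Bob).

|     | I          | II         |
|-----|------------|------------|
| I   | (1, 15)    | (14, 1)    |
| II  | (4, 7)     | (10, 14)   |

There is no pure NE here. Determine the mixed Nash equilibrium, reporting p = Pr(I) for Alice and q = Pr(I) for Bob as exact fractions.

p = 1/3, q = 4/7

In a mixed NE each player is indifferent between their pure strategies, so the opponent's mix sets the indifference.
Bob indifferent between I and II: p·15 + (1−p)·7 = p·1 + (1−p)·14 ⟹ 7 + 8p = 14 + (-13)p ⟹ p = 1/3.
Alice indifferent between I and II: q·1 + (1−q)·14 = q·4 + (1−q)·10 ⟹ 14 + (-13)q = 10 + (-6)q ⟹ q = 4/7.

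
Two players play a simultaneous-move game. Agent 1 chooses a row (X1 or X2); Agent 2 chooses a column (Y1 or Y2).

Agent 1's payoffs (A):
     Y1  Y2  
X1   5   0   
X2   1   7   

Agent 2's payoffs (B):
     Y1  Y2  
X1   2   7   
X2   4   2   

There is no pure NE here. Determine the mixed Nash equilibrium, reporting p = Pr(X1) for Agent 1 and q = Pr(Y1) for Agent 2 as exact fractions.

In a mixed NE each player is indifferent between their pure strategies, so the opponent's mix sets the indifference.
Agent 2 indifferent between Y1 and Y2: p·2 + (1−p)·4 = p·7 + (1−p)·2 ⟹ 4 + (-2)p = 2 + 5p ⟹ p = 2/7.
Agent 1 indifferent between X1 and X2: q·5 + (1−q)·0 = q·1 + (1−q)·7 ⟹ 0 + 5q = 7 + (-6)q ⟹ q = 7/11.

p = 2/7, q = 7/11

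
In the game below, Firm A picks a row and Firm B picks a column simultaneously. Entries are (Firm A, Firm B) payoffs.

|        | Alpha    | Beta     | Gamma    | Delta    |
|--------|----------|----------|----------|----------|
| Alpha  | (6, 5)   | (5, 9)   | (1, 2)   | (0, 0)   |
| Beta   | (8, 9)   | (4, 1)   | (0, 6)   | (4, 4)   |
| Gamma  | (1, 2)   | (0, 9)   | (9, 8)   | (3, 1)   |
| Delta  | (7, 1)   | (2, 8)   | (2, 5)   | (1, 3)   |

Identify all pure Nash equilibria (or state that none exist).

Check mutual best responses: a cell is a NE iff neither player can gain by unilaterally deviating.
Firm A's best responses — vs Alpha: Beta (payoff 8); vs Beta: Alpha (payoff 5); vs Gamma: Gamma (payoff 9); vs Delta: Beta (payoff 4).
Firm B's best responses — vs Alpha: Beta (payoff 9); vs Beta: Alpha (payoff 9); vs Gamma: Beta (payoff 9); vs Delta: Beta (payoff 8).
Mutual best responses occur at (Alpha, Beta) and (Beta, Alpha); at each, neither player gains by switching.

(Alpha, Beta) and (Beta, Alpha)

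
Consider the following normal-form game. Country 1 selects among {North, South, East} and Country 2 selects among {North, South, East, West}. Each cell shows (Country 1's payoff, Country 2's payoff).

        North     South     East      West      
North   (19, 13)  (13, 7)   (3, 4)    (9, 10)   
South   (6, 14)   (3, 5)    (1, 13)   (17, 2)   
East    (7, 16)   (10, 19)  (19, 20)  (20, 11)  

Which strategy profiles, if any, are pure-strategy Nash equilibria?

Check mutual best responses: a cell is a NE iff neither player can gain by unilaterally deviating.
Country 1's best responses — vs North: North (payoff 19); vs South: North (payoff 13); vs East: East (payoff 19); vs West: East (payoff 20).
Country 2's best responses — vs North: North (payoff 13); vs South: North (payoff 14); vs East: East (payoff 20).
Mutual best responses occur at (North, North) and (East, East); at each, neither player gains by switching.

(North, North) and (East, East)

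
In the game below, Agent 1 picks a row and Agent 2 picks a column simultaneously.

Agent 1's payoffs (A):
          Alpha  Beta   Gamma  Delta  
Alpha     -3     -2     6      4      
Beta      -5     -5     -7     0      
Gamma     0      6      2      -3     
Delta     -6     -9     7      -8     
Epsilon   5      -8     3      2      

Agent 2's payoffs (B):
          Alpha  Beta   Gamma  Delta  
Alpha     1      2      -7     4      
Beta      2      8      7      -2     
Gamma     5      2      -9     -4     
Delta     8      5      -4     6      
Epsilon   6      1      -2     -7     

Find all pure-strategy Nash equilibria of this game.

(Alpha, Delta) and (Epsilon, Alpha)

Check mutual best responses: a cell is a NE iff neither player can gain by unilaterally deviating.
Agent 1's best responses — vs Alpha: Epsilon (payoff 5); vs Beta: Gamma (payoff 6); vs Gamma: Delta (payoff 7); vs Delta: Alpha (payoff 4).
Agent 2's best responses — vs Alpha: Delta (payoff 4); vs Beta: Beta (payoff 8); vs Gamma: Alpha (payoff 5); vs Delta: Alpha (payoff 8); vs Epsilon: Alpha (payoff 6).
Mutual best responses occur at (Alpha, Delta) and (Epsilon, Alpha); at each, neither player gains by switching.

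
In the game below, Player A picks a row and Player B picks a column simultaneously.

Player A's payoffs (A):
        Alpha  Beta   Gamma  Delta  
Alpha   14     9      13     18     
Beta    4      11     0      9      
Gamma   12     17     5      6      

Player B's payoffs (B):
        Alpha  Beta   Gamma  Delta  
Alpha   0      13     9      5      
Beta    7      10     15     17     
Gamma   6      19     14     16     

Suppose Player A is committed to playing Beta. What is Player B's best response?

With Player A fixed at Beta, Player B's payoffs are: Alpha → 7, Beta → 10, Gamma → 15, Delta → 17.
The maximum is 17, achieved by Delta.

Delta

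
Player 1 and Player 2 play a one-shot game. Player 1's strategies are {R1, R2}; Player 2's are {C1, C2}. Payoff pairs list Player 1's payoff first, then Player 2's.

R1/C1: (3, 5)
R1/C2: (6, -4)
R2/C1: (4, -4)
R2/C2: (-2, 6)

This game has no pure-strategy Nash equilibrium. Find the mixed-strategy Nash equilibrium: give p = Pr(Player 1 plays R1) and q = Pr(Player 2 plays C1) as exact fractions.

p = 10/19, q = 8/9

In a mixed NE each player is indifferent between their pure strategies, so the opponent's mix sets the indifference.
Player 2 indifferent between C1 and C2: p·5 + (1−p)·(-4) = p·(-4) + (1−p)·6 ⟹ (-4) + 9p = 6 + (-10)p ⟹ p = 10/19.
Player 1 indifferent between R1 and R2: q·3 + (1−q)·6 = q·4 + (1−q)·(-2) ⟹ 6 + (-3)q = (-2) + 6q ⟹ q = 8/9.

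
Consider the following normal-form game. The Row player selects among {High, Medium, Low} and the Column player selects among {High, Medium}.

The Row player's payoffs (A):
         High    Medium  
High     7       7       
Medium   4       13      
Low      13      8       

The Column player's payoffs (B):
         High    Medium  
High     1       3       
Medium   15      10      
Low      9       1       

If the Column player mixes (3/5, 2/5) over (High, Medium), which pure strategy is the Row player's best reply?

Compute the Row player's expected payoff from each pure strategy against the given mix.
High: (3/5)·7 + (2/5)·7 = 7
Medium: (3/5)·4 + (2/5)·13 = 38/5
Low: (3/5)·13 + (2/5)·8 = 11
Highest expected payoff is 11, from Low.

Low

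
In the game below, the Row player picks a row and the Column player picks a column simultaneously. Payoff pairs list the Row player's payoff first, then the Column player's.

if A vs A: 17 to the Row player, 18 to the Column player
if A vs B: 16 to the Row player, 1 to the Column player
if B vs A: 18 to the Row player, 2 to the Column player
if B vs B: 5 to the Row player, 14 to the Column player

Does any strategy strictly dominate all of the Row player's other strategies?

A strategy is strictly dominant if it gives the Row player a strictly higher payoff than every other strategy, against every choice by the opponent.
A is not dominant: against A, B gives 18 > 17.
B is not dominant: against B, A gives 16 > 5.
No single strategy is best against every opponent action.

None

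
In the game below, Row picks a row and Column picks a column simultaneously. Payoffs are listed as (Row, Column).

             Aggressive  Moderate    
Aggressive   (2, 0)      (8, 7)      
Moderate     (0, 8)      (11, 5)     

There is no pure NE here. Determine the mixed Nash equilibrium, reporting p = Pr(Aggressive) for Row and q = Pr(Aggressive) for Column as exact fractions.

p = 3/10, q = 3/5

In a mixed NE each player is indifferent between their pure strategies, so the opponent's mix sets the indifference.
Column indifferent between Aggressive and Moderate: p·0 + (1−p)·8 = p·7 + (1−p)·5 ⟹ 8 + (-8)p = 5 + 2p ⟹ p = 3/10.
Row indifferent between Aggressive and Moderate: q·2 + (1−q)·8 = q·0 + (1−q)·11 ⟹ 8 + (-6)q = 11 + (-11)q ⟹ q = 3/5.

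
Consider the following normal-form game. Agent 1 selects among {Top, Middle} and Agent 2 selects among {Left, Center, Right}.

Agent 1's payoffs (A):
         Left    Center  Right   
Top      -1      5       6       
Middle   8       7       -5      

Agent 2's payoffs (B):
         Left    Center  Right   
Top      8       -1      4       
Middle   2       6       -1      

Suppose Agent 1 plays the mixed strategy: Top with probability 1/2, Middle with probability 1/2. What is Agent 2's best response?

Compute Agent 2's expected payoff from each pure strategy against the given mix.
Left: (1/2)·8 + (1/2)·2 = 5
Center: (1/2)·(-1) + (1/2)·6 = 5/2
Right: (1/2)·4 + (1/2)·(-1) = 3/2
Highest expected payoff is 5, from Left.

Left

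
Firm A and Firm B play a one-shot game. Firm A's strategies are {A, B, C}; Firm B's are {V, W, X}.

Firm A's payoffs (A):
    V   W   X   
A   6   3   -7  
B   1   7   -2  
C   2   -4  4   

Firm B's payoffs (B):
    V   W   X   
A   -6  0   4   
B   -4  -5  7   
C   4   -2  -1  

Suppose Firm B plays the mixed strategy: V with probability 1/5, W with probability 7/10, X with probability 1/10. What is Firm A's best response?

B

Compute Firm A's expected payoff from each pure strategy against the given mix.
A: (1/5)·6 + (7/10)·3 + (1/10)·(-7) = 13/5
B: (1/5)·1 + (7/10)·7 + (1/10)·(-2) = 49/10
C: (1/5)·2 + (7/10)·(-4) + (1/10)·4 = -2
Highest expected payoff is 49/10, from B.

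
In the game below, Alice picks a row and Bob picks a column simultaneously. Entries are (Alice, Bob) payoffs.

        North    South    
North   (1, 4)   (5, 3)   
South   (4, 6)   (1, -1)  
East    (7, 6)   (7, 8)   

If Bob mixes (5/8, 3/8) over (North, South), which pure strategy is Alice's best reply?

Alice's best reply maximizes expected payoff against the mix.
North: (5/8)·1 + (3/8)·5 = 5/2
South: (5/8)·4 + (3/8)·1 = 23/8
East: (5/8)·7 + (3/8)·7 = 7
Highest expected payoff is 7, from East.

East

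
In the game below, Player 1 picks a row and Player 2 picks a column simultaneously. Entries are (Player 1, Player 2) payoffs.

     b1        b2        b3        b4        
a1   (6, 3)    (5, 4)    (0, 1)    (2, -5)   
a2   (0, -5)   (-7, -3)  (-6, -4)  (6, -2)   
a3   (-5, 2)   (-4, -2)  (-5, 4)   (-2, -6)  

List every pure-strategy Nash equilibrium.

Find each player's best response to every opponent strategy; NE are the intersections.
Player 1's best responses — vs b1: a1 (payoff 6); vs b2: a1 (payoff 5); vs b3: a1 (payoff 0); vs b4: a2 (payoff 6).
Player 2's best responses — vs a1: b2 (payoff 4); vs a2: b4 (payoff -2); vs a3: b3 (payoff 4).
Mutual best responses occur at (a1, b2) and (a2, b4); at each, neither player gains by switching.

(a1, b2) and (a2, b4)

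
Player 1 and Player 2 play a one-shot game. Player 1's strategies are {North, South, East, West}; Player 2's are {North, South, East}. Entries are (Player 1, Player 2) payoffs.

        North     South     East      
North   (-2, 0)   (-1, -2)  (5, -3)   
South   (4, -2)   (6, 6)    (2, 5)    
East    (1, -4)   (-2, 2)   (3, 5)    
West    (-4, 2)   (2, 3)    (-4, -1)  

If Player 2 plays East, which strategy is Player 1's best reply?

North

With Player 2 fixed at East, Player 1's payoffs are: North → 5, South → 2, East → 3, West → -4.
The maximum is 5, achieved by North.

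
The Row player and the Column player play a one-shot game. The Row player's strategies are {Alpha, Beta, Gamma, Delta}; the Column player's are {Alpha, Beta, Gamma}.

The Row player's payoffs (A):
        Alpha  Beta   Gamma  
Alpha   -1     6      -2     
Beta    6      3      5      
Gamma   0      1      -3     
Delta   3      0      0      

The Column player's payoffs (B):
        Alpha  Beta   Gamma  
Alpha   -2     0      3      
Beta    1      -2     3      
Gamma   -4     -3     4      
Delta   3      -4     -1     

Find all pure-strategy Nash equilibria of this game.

Find each player's best response to every opponent strategy; NE are the intersections.
The Row player's best responses — vs Alpha: Beta (payoff 6); vs Beta: Alpha (payoff 6); vs Gamma: Beta (payoff 5).
The Column player's best responses — vs Alpha: Gamma (payoff 3); vs Beta: Gamma (payoff 3); vs Gamma: Gamma (payoff 4); vs Delta: Alpha (payoff 3).
The only mutual best response is (Beta, Gamma); neither player gains by switching there.

(Beta, Gamma)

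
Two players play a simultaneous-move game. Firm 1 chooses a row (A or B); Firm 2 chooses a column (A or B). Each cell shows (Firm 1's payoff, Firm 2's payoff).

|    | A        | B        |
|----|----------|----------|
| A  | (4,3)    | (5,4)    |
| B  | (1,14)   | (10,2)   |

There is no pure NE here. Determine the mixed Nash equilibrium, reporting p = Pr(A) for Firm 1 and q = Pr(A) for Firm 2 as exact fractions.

p = 12/13, q = 5/8

In a mixed NE each player is indifferent between their pure strategies, so the opponent's mix sets the indifference.
Firm 2 indifferent between A and B: p·3 + (1−p)·14 = p·4 + (1−p)·2 ⟹ 14 + (-11)p = 2 + 2p ⟹ p = 12/13.
Firm 1 indifferent between A and B: q·4 + (1−q)·5 = q·1 + (1−q)·10 ⟹ 5 + (-1)q = 10 + (-9)q ⟹ q = 5/8.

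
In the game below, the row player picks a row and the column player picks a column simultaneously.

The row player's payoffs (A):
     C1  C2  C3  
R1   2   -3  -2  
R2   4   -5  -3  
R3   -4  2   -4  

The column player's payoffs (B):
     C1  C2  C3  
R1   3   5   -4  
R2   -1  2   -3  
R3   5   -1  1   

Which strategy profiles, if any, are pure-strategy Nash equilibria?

There is no pure-strategy Nash equilibrium

Find each player's best response to every opponent strategy; NE are the intersections.
The row player's best responses — vs C1: R2 (payoff 4); vs C2: R3 (payoff 2); vs C3: R1 (payoff -2).
The column player's best responses — vs R1: C2 (payoff 5); vs R2: C2 (payoff 2); vs R3: C1 (payoff 5).
No cell has both players best-responding. For instance, the row player's best reply to C2 is R3, but against R3 the column player prefers C1 over C2.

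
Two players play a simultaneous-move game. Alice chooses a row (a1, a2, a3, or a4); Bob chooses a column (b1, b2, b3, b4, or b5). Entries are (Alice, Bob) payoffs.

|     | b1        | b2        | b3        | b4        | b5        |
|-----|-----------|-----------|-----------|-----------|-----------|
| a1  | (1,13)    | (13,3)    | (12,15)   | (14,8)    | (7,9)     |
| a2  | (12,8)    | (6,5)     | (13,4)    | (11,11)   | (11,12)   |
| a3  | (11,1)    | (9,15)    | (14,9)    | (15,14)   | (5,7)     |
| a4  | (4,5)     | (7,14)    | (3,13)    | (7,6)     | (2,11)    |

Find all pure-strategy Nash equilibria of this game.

Find each player's best response to every opponent strategy; NE are the intersections.
Alice's best responses — vs b1: a2 (payoff 12); vs b2: a1 (payoff 13); vs b3: a3 (payoff 14); vs b4: a3 (payoff 15); vs b5: a2 (payoff 11).
Bob's best responses — vs a1: b3 (payoff 15); vs a2: b5 (payoff 12); vs a3: b2 (payoff 15); vs a4: b2 (payoff 14).
The only mutual best response is (a2, b5); neither player gains by switching there.

(a2, b5)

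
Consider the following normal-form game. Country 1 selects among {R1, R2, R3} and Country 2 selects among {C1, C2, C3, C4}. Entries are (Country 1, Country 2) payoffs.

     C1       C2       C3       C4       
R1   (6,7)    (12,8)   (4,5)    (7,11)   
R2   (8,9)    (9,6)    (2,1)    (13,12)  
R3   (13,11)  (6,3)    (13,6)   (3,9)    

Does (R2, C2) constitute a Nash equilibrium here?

Holding Country 2 at C2: Country 1 gets 9 from R2 but could get 12 by switching to R1. Country 1 has a profitable deviation.

No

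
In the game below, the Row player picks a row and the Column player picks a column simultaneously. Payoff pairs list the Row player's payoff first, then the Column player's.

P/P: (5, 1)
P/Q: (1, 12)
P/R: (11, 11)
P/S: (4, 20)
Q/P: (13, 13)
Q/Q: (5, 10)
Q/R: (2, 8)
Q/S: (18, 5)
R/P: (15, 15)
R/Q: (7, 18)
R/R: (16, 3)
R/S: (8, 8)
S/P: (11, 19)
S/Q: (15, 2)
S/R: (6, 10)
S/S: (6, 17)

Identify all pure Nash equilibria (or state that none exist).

Find each player's best response to every opponent strategy; NE are the intersections.
The Row player's best responses — vs P: R (payoff 15); vs Q: S (payoff 15); vs R: R (payoff 16); vs S: Q (payoff 18).
The Column player's best responses — vs P: S (payoff 20); vs Q: P (payoff 13); vs R: Q (payoff 18); vs S: P (payoff 19).
No cell has both players best-responding. For instance, the Row player's best reply to S is Q, but against Q the Column player prefers P over S.

None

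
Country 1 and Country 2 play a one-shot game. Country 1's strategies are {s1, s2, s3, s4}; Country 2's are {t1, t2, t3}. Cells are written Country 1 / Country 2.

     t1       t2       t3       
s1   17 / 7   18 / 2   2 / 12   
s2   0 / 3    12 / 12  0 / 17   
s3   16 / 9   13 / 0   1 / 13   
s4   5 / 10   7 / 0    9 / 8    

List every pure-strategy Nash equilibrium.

A profile is a Nash equilibrium when each player is best-responding to the other.
Country 1's best responses — vs t1: s1 (payoff 17); vs t2: s1 (payoff 18); vs t3: s4 (payoff 9).
Country 2's best responses — vs s1: t3 (payoff 12); vs s2: t3 (payoff 17); vs s3: t3 (payoff 13); vs s4: t1 (payoff 10).
No cell has both players best-responding. For instance, Country 1's best reply to t1 is s1, but against s1 Country 2 prefers t3 over t1.

There is no pure-strategy Nash equilibrium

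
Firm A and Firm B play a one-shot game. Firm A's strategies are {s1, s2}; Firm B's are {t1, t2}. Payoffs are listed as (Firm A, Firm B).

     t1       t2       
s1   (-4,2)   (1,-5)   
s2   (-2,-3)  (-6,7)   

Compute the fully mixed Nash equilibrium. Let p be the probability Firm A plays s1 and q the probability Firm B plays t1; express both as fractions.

In a mixed NE each player is indifferent between their pure strategies, so the opponent's mix sets the indifference.
Firm B indifferent between t1 and t2: p·2 + (1−p)·(-3) = p·(-5) + (1−p)·7 ⟹ (-3) + 5p = 7 + (-12)p ⟹ p = 10/17.
Firm A indifferent between s1 and s2: q·(-4) + (1−q)·1 = q·(-2) + (1−q)·(-6) ⟹ 1 + (-5)q = (-6) + 4q ⟹ q = 7/9.

p = 10/17, q = 7/9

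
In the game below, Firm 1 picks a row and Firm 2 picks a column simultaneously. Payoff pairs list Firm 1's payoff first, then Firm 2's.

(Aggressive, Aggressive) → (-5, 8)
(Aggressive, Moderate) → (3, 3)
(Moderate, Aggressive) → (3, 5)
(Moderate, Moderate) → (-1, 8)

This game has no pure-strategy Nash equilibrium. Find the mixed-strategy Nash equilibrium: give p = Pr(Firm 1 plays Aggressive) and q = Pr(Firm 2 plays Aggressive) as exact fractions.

In a mixed NE each player is indifferent between their pure strategies, so the opponent's mix sets the indifference.
Firm 2 indifferent between Aggressive and Moderate: p·8 + (1−p)·5 = p·3 + (1−p)·8 ⟹ 5 + 3p = 8 + (-5)p ⟹ p = 3/8.
Firm 1 indifferent between Aggressive and Moderate: q·(-5) + (1−q)·3 = q·3 + (1−q)·(-1) ⟹ 3 + (-8)q = (-1) + 4q ⟹ q = 1/3.

p = 3/8, q = 1/3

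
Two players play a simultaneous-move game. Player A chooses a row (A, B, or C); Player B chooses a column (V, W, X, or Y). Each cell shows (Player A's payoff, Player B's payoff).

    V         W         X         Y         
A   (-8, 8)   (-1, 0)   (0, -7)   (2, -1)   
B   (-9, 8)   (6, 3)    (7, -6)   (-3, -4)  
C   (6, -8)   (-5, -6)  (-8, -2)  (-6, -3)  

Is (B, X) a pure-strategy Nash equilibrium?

Holding Player B at X: Player A gets 7 from B, versus 0 from A, -8 from C. No profitable deviation for Player A.
Holding Player A at B: Player B gets -6 from X but could get 8 by switching to V. Player B has a profitable deviation.

No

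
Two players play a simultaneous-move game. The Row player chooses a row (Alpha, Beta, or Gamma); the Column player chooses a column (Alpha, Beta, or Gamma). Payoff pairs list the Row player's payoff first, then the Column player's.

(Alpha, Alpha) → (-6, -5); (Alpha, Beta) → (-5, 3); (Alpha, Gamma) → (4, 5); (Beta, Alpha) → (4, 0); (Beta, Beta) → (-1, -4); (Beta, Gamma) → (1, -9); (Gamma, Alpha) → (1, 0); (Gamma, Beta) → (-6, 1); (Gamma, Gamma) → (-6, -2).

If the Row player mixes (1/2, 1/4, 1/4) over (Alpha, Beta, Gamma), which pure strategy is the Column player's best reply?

The Column player's best reply maximizes expected payoff against the mix.
Alpha: (1/2)·(-5) + (1/4)·0 + (1/4)·0 = -5/2
Beta: (1/2)·3 + (1/4)·(-4) + (1/4)·1 = 3/4
Gamma: (1/2)·5 + (1/4)·(-9) + (1/4)·(-2) = -1/4
Highest expected payoff is 3/4, from Beta.

Beta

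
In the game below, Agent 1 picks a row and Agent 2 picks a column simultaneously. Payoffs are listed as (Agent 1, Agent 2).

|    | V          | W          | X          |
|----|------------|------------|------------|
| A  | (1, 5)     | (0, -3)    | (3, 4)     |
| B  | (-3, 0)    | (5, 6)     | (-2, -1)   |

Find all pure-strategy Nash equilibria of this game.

Check mutual best responses: a cell is a NE iff neither player can gain by unilaterally deviating.
Agent 1's best responses — vs V: A (payoff 1); vs W: B (payoff 5); vs X: A (payoff 3).
Agent 2's best responses — vs A: V (payoff 5); vs B: W (payoff 6).
Mutual best responses occur at (A, V) and (B, W); at each, neither player gains by switching.

(A, V) and (B, W)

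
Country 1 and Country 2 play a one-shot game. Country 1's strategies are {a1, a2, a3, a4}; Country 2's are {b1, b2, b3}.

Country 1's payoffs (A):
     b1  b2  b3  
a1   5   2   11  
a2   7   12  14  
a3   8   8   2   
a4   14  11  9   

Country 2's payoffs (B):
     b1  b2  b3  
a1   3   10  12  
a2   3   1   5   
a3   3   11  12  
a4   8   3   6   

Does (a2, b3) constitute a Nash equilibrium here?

Holding Country 2 at b3: Country 1 gets 14 from a2, versus 11 from a1, 2 from a3, 9 from a4. No profitable deviation for Country 1.
Holding Country 1 at a2: Country 2 gets 5 from b3, versus 3 from b1, 1 from b2. No profitable deviation for Country 2 either.

Yes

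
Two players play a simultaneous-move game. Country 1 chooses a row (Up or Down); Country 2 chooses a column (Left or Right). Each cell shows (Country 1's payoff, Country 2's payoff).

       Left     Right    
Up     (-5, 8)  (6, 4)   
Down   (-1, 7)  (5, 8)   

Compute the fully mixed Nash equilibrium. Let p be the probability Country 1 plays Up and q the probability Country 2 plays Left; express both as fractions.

Each player's mixing probability is pinned down by making the *other* player indifferent.
Country 2 indifferent between Left and Right: p·8 + (1−p)·7 = p·4 + (1−p)·8 ⟹ 7 + 1p = 8 + (-4)p ⟹ p = 1/5.
Country 1 indifferent between Up and Down: q·(-5) + (1−q)·6 = q·(-1) + (1−q)·5 ⟹ 6 + (-11)q = 5 + (-6)q ⟹ q = 1/5.

p = 1/5, q = 1/5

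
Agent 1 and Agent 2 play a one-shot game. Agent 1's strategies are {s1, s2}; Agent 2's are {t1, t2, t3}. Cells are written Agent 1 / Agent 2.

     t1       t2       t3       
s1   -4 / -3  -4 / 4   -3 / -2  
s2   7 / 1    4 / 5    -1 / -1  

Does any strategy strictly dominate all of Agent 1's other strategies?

s2

A strategy is strictly dominant if it gives Agent 1 a strictly higher payoff than every other strategy, against every choice by the opponent.
s2 strictly dominates: vs t1: 7 > -4; vs t2: 4 > -4; vs t3: -1 > -3.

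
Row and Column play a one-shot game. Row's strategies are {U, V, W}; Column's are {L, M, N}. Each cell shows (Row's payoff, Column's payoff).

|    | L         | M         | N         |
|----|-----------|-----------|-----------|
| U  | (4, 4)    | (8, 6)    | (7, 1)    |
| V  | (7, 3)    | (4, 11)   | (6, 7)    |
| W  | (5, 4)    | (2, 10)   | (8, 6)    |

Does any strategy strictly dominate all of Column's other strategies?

M

Check whether one of Column's strategies beats all alternatives regardless of what the opponent does.
M strictly dominates: vs U: 6 > each of {4, 1}; vs V: 11 > each of {3, 7}; vs W: 10 > each of {4, 6}.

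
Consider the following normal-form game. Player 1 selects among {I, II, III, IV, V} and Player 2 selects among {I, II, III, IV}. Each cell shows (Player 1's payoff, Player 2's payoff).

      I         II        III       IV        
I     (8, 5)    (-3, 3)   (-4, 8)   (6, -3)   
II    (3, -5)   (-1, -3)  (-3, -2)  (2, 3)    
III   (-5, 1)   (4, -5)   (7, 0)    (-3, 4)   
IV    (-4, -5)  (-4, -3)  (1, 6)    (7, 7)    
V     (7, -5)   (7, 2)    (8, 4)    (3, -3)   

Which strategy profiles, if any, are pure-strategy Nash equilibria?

(IV, IV) and (V, III)

Find each player's best response to every opponent strategy; NE are the intersections.
Player 1's best responses — vs I: I (payoff 8); vs II: V (payoff 7); vs III: V (payoff 8); vs IV: IV (payoff 7).
Player 2's best responses — vs I: III (payoff 8); vs II: IV (payoff 3); vs III: IV (payoff 4); vs IV: IV (payoff 7); vs V: III (payoff 4).
Mutual best responses occur at (IV, IV) and (V, III); at each, neither player gains by switching.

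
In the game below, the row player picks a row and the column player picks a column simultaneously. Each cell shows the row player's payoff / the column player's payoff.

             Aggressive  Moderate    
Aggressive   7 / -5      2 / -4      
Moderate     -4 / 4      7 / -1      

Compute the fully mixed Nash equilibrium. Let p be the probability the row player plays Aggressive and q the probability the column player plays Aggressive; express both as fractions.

p = 5/6, q = 5/16

Each player's mixing probability is pinned down by making the *other* player indifferent.
The column player indifferent between Aggressive and Moderate: p·(-5) + (1−p)·4 = p·(-4) + (1−p)·(-1) ⟹ 4 + (-9)p = (-1) + (-3)p ⟹ p = 5/6.
The row player indifferent between Aggressive and Moderate: q·7 + (1−q)·2 = q·(-4) + (1−q)·7 ⟹ 2 + 5q = 7 + (-11)q ⟹ q = 5/16.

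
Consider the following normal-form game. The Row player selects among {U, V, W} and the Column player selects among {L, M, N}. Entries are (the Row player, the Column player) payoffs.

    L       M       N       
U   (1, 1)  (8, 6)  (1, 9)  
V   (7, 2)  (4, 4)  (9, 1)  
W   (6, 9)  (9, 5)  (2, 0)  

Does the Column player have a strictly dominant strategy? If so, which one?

No strictly dominant strategy

A strategy is strictly dominant if it gives the Column player a strictly higher payoff than every other strategy, against every choice by the opponent.
L is not dominant: against U, M gives 6 > 1.
M is not dominant: against U, N gives 9 > 6.
N is not dominant: against V, L gives 2 > 1.
No single strategy is best against every opponent action.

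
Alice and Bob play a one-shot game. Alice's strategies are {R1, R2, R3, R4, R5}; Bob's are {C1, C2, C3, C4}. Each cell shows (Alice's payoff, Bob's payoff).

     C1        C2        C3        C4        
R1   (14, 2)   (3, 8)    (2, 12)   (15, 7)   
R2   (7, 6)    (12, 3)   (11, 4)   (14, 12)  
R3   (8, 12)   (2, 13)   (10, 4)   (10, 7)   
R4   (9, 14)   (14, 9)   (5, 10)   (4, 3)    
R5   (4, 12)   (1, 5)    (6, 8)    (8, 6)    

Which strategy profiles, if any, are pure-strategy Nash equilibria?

Check mutual best responses: a cell is a NE iff neither player can gain by unilaterally deviating.
Alice's best responses — vs C1: R1 (payoff 14); vs C2: R4 (payoff 14); vs C3: R2 (payoff 11); vs C4: R1 (payoff 15).
Bob's best responses — vs R1: C3 (payoff 12); vs R2: C4 (payoff 12); vs R3: C2 (payoff 13); vs R4: C1 (payoff 14); vs R5: C1 (payoff 12).
No cell has both players best-responding. For instance, Alice's best reply to C2 is R4, but against R4 Bob prefers C1 over C2.

None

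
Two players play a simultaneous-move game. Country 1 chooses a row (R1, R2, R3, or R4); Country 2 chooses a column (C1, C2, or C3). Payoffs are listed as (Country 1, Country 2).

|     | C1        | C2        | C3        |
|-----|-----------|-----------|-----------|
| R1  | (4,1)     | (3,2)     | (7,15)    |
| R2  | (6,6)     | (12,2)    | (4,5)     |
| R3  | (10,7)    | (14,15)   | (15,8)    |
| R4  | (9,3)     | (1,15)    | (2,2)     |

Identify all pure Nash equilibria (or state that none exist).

(R3, C2)

A profile is a Nash equilibrium when each player is best-responding to the other.
Country 1's best responses — vs C1: R3 (payoff 10); vs C2: R3 (payoff 14); vs C3: R3 (payoff 15).
Country 2's best responses — vs R1: C3 (payoff 15); vs R2: C1 (payoff 6); vs R3: C2 (payoff 15); vs R4: C2 (payoff 15).
The only mutual best response is (R3, C2); neither player gains by switching there.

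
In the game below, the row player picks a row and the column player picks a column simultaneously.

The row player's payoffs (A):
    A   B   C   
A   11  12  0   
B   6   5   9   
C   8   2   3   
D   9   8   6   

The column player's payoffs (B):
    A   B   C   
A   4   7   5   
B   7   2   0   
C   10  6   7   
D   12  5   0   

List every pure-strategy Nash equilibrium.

Find each player's best response to every opponent strategy; NE are the intersections.
The row player's best responses — vs A: A (payoff 11); vs B: A (payoff 12); vs C: B (payoff 9).
The column player's best responses — vs A: B (payoff 7); vs B: A (payoff 7); vs C: A (payoff 10); vs D: A (payoff 12).
The only mutual best response is (A, B); neither player gains by switching there.

(A, B)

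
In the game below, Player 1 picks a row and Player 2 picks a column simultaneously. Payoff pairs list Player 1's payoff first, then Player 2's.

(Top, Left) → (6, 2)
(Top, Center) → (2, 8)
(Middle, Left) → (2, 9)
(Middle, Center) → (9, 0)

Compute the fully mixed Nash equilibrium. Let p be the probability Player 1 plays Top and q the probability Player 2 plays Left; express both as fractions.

Each player's mixing probability is pinned down by making the *other* player indifferent.
Player 2 indifferent between Left and Center: p·2 + (1−p)·9 = p·8 + (1−p)·0 ⟹ 9 + (-7)p = 0 + 8p ⟹ p = 3/5.
Player 1 indifferent between Top and Middle: q·6 + (1−q)·2 = q·2 + (1−q)·9 ⟹ 2 + 4q = 9 + (-7)q ⟹ q = 7/11.

p = 3/5, q = 7/11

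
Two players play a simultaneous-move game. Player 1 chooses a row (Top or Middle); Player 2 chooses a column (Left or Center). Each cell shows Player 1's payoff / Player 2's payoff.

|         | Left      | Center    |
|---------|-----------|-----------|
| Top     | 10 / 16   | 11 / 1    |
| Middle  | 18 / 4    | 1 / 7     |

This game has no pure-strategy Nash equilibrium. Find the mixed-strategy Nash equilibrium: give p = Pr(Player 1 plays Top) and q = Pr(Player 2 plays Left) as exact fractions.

Each player's mixing probability is pinned down by making the *other* player indifferent.
Player 2 indifferent between Left and Center: p·16 + (1−p)·4 = p·1 + (1−p)·7 ⟹ 4 + 12p = 7 + (-6)p ⟹ p = 1/6.
Player 1 indifferent between Top and Middle: q·10 + (1−q)·11 = q·18 + (1−q)·1 ⟹ 11 + (-1)q = 1 + 17q ⟹ q = 5/9.

p = 1/6, q = 5/9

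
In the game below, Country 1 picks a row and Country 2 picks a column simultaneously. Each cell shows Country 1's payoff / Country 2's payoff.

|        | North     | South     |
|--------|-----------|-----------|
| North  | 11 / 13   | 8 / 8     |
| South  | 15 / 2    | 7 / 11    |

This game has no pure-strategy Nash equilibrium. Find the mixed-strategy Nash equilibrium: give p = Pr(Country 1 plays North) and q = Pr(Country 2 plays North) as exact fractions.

p = 9/14, q = 1/5

In a mixed NE each player is indifferent between their pure strategies, so the opponent's mix sets the indifference.
Country 2 indifferent between North and South: p·13 + (1−p)·2 = p·8 + (1−p)·11 ⟹ 2 + 11p = 11 + (-3)p ⟹ p = 9/14.
Country 1 indifferent between North and South: q·11 + (1−q)·8 = q·15 + (1−q)·7 ⟹ 8 + 3q = 7 + 8q ⟹ q = 1/5.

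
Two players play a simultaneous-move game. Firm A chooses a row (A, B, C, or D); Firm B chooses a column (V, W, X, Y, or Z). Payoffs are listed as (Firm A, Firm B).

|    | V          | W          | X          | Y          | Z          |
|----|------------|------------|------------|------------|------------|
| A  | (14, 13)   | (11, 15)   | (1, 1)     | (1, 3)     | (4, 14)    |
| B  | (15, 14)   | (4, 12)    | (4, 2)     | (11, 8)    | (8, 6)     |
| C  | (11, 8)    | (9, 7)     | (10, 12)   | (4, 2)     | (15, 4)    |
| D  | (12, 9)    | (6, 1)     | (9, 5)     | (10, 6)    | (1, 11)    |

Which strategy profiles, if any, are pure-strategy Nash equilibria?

Find each player's best response to every opponent strategy; NE are the intersections.
Firm A's best responses — vs V: B (payoff 15); vs W: A (payoff 11); vs X: C (payoff 10); vs Y: B (payoff 11); vs Z: C (payoff 15).
Firm B's best responses — vs A: W (payoff 15); vs B: V (payoff 14); vs C: X (payoff 12); vs D: Z (payoff 11).
Mutual best responses occur at (A, W), (B, V), and (C, X); at each, neither player gains by switching.

(A, W), (B, V), and (C, X)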